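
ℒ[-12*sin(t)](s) -12/(s^2 + 1)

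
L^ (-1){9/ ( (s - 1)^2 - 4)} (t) 9 * exp (t) * sinh (2 * t)/2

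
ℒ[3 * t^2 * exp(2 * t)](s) 6/(s - 2)^3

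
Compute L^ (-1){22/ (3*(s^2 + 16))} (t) 11*sin (4*t)/6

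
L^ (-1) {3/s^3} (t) 3 * t^2/2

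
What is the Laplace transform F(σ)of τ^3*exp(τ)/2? 3/(σ - 1)^4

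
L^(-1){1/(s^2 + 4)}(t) sin(2 * t)/2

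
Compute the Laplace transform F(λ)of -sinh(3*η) -3/(λ^2 - 9)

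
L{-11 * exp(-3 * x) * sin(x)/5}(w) -11/(5 * (w + 3)^2 + 5)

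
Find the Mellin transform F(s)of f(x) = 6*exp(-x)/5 6*gamma(s)/5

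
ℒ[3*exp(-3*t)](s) 3/(s + 3)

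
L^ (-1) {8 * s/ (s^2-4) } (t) 8 * cosh (2 * t) 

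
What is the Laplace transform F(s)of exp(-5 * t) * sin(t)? 1/((s + 5)^2 + 1)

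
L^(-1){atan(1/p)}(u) sin(u)/u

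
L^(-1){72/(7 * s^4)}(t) 12 * t^3/7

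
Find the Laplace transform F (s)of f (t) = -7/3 -7/ (3*s)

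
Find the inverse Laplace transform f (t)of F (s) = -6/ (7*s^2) -6*t/7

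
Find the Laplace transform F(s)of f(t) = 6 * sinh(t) 6/(s^2 - 1)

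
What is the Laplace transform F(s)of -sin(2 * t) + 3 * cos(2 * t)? 3 * s/(s^2 + 4)-2/(s^2 + 4)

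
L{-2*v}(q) -2/q^2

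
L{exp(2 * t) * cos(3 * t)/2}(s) (s - 2)/(2 * ((s - 2)^2 + 9))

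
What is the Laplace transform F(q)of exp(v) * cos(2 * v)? (q - 1)/((q - 1)^2 + 4)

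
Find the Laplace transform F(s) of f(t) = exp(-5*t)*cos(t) (s + 5) /((s + 5) ^2 + 1) 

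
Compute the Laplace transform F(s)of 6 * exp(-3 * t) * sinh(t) 6/((s + 3)^2 - 1)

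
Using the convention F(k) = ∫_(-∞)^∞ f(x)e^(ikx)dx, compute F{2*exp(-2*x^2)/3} sqrt(2)*sqrt(pi)*exp(-k^2/8)/3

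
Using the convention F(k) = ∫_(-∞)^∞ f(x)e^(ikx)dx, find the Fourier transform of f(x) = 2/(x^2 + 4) pi*exp(-2*Abs(k))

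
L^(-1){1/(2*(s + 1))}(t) exp(-t)/2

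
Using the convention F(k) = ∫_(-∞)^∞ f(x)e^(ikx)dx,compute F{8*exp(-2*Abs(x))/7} 32/(7*(k^2 + 4))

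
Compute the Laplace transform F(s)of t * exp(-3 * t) (s+3)^(-2)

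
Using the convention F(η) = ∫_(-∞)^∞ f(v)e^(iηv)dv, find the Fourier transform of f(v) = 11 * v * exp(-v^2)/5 11 * I * sqrt(pi) * η * exp(-η^2/4)/10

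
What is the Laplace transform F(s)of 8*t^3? 48/s^4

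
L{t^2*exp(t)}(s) 2/(s - 1)^3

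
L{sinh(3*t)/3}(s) 1/(s^2 - 9)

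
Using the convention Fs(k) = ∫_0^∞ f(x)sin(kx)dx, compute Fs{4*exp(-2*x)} 4*k/(k^2 + 4)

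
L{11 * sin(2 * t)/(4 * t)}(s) 11 * atan(2/s)/4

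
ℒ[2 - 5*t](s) 2/s - 5/s^2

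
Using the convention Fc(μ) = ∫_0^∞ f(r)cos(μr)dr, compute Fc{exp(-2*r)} 2/(μ^2 + 4)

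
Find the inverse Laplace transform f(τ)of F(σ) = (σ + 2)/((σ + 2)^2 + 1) exp(-2*τ)*cos(τ)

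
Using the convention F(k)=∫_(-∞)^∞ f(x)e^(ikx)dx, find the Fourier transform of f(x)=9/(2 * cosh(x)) 9 * pi/(2 * cosh(pi * k/2))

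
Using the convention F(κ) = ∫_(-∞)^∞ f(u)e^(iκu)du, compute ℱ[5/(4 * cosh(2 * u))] 5 * pi/(8 * cosh(pi * κ/4))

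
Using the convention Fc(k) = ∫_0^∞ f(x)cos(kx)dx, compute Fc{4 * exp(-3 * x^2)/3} 2 * sqrt(3) * sqrt(pi) * exp(-k^2/12)/9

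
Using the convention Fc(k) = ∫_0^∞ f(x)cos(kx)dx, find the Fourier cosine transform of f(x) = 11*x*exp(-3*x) 11*(9 - k^2)/(k^2 + 9)^2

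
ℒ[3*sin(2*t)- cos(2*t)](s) 6/(s^2+4)- s/(s^2+4)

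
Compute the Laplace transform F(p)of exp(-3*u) 1/(p + 3)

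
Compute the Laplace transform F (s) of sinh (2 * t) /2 1/ (s^2 - 4) 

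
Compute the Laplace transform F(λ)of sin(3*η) 3/(λ^2 + 9)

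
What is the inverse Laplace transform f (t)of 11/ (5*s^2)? 11*t/5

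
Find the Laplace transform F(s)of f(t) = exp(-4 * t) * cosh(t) (s + 4)/((s + 4)^2-1)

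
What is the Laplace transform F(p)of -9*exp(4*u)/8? -9/(8*p - 32)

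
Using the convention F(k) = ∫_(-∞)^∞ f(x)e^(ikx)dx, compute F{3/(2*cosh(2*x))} 3*pi/(4*cosh(pi*k/4))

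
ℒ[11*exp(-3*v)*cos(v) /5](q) 11*(q + 3) /(5*((q + 3) ^2 + 1) ) 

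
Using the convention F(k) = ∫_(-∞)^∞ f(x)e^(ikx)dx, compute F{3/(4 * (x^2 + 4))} 3 * pi * exp(-2 * Abs(k))/8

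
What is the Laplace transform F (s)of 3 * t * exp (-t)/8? 3/ (8 * (s + 1)^2)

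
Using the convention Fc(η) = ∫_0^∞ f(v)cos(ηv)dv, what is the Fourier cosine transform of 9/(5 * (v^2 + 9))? 3 * pi * exp(-3 * η)/10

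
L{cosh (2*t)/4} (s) s/ (4*(s^2-4))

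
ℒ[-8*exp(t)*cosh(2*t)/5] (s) 8*(1 - s)/(5*((s - 1)^2-4))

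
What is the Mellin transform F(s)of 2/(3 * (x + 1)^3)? pi * (s - 2) * (s - 1)/(3 * sin(pi * s))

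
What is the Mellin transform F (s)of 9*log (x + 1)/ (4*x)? -9*pi*csc (pi*s)/ (4*s - 4)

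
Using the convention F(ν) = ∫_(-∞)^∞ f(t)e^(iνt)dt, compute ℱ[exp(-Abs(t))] 2/(ν^2 + 1)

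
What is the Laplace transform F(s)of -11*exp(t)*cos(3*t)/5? 11*(1 - s)/(5*((s - 1)^2+9))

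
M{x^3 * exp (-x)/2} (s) gamma (s + 3)/2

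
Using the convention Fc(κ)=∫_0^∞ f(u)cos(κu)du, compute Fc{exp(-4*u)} 4/(κ^2 + 16)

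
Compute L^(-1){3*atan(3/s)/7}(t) 3*sin(3*t)/(7*t)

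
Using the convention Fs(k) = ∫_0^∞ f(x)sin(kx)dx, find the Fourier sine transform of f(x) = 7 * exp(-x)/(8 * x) 7 * atan(k)/8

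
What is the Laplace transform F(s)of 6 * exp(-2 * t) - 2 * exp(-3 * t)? 6/(s + 2) - 2/(s + 3)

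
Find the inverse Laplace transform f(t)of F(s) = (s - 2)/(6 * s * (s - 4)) exp(2 * t) * cosh(2 * t)/6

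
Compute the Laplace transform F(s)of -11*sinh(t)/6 -11/(6*s^2 - 6)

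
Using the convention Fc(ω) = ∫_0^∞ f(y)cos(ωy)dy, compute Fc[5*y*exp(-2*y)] 5*(4 - ω^2)/(ω^2 + 4)^2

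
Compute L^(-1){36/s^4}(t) 6 * t^3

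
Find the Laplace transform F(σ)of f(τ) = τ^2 2/σ^3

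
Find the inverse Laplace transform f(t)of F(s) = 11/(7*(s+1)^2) 11*t*exp(-t)/7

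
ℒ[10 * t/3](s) 10/(3 * s^2)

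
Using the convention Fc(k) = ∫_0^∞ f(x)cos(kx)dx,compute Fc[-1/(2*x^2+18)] -pi*exp(-3*k)/12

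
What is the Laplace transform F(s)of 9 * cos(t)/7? 9 * s/(7 * (s^2 + 1))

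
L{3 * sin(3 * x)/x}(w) 3 * atan(3/w)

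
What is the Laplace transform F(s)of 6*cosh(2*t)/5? 6*s/(5*(s^2 - 4))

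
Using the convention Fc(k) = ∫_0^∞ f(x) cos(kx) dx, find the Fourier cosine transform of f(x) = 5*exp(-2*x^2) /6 5*sqrt(2)*sqrt(pi)*exp(-k^2/8) /24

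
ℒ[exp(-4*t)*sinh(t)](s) 1/((s + 4)^2 - 1)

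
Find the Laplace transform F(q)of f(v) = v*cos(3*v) (q^2 - 9)/(q^2+9)^2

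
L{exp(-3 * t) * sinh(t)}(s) 1/((s + 3)^2-1)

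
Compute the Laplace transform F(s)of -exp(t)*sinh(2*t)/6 -1/(3*(s - 1)^2 - 12)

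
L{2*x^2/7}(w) 4/(7*w^3)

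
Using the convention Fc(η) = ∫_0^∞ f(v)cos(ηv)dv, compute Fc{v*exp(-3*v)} (9 - η^2)/(η^2 + 9)^2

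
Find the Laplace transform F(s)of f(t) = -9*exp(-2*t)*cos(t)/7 9*(-s - 2)/(7*((s + 2)^2 + 1))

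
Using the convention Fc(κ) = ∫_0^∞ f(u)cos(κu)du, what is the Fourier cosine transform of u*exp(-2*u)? (4 - κ^2)/(κ^2 + 4)^2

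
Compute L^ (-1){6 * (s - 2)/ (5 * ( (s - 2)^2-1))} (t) 6 * exp (2 * t) * cosh (t)/5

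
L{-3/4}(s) -3/(4 * s)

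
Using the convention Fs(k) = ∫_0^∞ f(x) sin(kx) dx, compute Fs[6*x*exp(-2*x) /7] 24*k/(7*(k^2 + 4) ^2) 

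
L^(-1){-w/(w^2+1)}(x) -cos(x)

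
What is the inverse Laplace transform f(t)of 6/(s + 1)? 6*exp(-t)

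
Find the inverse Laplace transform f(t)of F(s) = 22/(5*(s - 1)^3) 11*t^2*exp(t)/5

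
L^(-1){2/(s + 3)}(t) 2*exp(-3*t)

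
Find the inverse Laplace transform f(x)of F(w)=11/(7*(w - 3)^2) 11*x*exp(3*x)/7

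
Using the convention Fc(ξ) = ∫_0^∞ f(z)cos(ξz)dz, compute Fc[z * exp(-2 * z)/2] (4 - ξ^2)/(2 * (ξ^2 + 4)^2)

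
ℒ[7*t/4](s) 7/(4*s^2)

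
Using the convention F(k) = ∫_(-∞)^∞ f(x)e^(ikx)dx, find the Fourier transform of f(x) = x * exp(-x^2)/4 I * sqrt(pi) * k * exp(-k^2/4)/8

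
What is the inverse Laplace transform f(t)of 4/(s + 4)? 4 * exp(-4 * t)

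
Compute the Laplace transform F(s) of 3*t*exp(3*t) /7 3/(7*(s - 3) ^2) 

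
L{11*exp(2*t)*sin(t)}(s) 11/((s - 2)^2 + 1)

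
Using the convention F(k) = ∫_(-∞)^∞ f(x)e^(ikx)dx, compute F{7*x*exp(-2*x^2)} 7*sqrt(2)*I*sqrt(pi)*k*exp(-k^2/8)/8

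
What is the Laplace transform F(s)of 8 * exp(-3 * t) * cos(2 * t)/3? 8 * (s + 3)/(3 * ((s + 3)^2 + 4))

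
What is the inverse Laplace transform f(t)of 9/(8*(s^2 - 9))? 3*sinh(3*t)/8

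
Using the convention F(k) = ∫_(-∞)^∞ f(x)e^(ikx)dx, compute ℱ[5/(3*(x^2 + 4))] 5*pi*exp(-2*Abs(k))/6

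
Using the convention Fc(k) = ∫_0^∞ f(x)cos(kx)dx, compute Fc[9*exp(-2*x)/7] 18/(7*(k^2+4))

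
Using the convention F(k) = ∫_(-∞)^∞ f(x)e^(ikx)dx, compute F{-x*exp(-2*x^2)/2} -sqrt(2)*I*sqrt(pi)*k*exp(-k^2/8)/16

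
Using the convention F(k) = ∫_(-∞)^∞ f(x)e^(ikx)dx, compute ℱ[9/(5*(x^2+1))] 9*pi*exp(-Abs(k))/5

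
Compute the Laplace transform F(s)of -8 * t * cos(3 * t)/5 8 * (9 - s^2)/(5 * (s^2 + 9)^2)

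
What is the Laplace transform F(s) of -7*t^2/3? -14/(3*s^3) 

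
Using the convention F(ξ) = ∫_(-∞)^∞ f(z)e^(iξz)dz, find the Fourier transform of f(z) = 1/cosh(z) pi/cosh(pi * ξ/2)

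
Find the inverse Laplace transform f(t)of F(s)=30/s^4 5 * t^3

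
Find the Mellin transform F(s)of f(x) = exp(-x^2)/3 gamma(s/2)/6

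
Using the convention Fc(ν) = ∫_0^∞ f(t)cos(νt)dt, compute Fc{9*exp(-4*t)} 36/(ν^2+16)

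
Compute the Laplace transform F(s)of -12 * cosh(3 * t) -12 * s/(s^2 - 9)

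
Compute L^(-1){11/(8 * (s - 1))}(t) 11 * exp(t)/8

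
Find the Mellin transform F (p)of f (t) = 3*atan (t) -3*pi*sec (pi*p/2)/ (2*p)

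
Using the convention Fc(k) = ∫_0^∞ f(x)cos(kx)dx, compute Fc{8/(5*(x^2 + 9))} 4*pi*exp(-3*k)/15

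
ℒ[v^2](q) 2/q^3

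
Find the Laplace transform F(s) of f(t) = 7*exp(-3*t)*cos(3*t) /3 7*(s+3) /(3*((s+3) ^2+9) ) 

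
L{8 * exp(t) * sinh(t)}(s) 8/(s * (s - 2))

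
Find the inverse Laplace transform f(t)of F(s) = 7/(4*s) 7/4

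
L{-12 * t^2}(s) -24/s^3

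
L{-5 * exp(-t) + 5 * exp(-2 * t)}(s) 5/(s + 2) - 5/(s + 1)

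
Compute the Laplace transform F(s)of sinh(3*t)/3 1/(s^2 - 9)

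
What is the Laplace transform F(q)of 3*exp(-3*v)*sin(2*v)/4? 3/(2*((q + 3)^2 + 4))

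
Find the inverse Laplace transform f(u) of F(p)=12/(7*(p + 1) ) 12*exp(-u) /7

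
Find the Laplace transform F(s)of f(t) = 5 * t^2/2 5/s^3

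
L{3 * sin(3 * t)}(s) 9/(s^2+9)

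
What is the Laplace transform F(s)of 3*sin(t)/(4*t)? 3*atan(1/s)/4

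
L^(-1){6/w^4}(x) x^3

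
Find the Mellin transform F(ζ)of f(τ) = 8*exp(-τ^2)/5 4*gamma(ζ/2)/5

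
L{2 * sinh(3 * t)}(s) 6/(s^2 - 9)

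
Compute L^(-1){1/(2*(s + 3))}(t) exp(-3*t)/2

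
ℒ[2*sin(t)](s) 2/(s^2 + 1)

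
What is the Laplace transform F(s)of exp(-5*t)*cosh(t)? (s + 5)/((s + 5)^2 - 1)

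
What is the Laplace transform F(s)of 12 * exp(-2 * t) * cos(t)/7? 12 * (s+2)/(7 * ((s+2)^2+1))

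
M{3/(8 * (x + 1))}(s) 3 * pi * csc(pi * s)/8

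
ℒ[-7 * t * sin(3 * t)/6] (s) -7 * s/(s^2 + 9)^2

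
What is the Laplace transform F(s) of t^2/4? 1/(2*s^3) 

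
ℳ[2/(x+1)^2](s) -2*pi*(s - 1)/sin(pi*s)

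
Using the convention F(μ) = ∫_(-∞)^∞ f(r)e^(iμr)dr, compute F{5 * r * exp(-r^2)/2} 5 * I * sqrt(pi) * μ * exp(-μ^2/4)/4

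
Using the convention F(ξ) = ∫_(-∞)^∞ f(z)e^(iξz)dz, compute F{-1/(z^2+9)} -pi*exp(-3*Abs(ξ))/3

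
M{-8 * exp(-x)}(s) -8 * gamma(s)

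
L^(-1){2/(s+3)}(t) 2*exp(-3*t)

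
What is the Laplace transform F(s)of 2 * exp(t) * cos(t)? 2 * (s - 1)/((s - 1)^2 + 1)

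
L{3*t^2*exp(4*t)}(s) 6/(s - 4)^3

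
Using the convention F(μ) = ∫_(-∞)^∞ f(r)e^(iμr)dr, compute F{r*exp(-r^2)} I*sqrt(pi)*μ*exp(-μ^2/4)/2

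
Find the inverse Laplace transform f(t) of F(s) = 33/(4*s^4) 11*t^3/8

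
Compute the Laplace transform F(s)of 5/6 5/(6 * s)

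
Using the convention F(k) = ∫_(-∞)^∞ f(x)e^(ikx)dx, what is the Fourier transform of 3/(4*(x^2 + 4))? 3*pi*exp(-2*Abs(k))/8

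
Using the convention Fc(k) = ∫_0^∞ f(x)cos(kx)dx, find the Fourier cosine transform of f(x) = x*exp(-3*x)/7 (9 - k^2)/(7*(k^2 + 9)^2)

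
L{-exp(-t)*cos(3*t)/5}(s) (-s - 1)/(5*((s + 1)^2 + 9))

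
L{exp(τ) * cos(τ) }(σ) (σ - 1) /((σ - 1) ^2 + 1) 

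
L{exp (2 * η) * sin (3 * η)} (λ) 3/ ( (λ - 2)^2 + 9)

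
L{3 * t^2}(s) 6/s^3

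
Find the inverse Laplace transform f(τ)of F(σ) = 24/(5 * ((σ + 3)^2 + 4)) 12 * exp(-3 * τ) * sin(2 * τ)/5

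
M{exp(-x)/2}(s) gamma(s)/2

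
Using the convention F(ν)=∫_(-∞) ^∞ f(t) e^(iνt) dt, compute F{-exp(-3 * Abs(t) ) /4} -3/(2 * ν^2 + 18) 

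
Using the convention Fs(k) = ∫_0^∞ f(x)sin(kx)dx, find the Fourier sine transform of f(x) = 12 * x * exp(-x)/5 24 * k/(5 * (k^2+1)^2)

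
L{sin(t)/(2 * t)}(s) atan(1/s)/2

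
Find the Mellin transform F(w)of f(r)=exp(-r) gamma(w)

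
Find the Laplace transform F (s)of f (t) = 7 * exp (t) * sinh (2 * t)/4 7/ (2 * ( (s - 1)^2 - 4))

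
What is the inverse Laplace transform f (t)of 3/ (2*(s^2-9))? sinh (3*t)/2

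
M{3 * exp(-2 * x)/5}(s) 3 * gamma(s)/(5 * 2^s)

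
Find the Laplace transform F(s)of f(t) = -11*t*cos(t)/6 11*(1 - s^2)/(6*(s^2 + 1)^2)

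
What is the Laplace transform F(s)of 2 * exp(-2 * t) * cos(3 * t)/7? 2 * (s+2)/(7 * ((s+2)^2+9))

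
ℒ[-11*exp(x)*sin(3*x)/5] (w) -33/(5*(w - 1)^2+45)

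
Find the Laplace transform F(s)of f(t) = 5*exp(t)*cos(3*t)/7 5*(s - 1)/(7*((s - 1)^2 + 9))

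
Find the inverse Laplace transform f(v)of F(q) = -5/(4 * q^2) -5 * v/4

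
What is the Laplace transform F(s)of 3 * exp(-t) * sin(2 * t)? 6/((s + 1)^2 + 4)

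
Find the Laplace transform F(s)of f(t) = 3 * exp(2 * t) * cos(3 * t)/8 3 * (s - 2)/(8 * ((s - 2)^2 + 9))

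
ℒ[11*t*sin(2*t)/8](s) 11*s/(2*(s^2 + 4)^2)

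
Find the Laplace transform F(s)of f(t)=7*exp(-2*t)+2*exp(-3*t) 7/(s+2)+2/(s+3)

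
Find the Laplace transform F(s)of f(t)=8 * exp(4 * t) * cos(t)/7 8 * (s - 4)/(7 * ((s - 4)^2 + 1))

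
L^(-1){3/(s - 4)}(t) 3 * exp(4 * t)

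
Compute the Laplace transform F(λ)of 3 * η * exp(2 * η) 3/(λ - 2)^2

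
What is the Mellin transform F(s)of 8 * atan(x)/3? -4 * pi * sec(pi * s/2)/(3 * s)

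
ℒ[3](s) 3/s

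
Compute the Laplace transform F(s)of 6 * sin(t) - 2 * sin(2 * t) 6/(s^2 + 1) - 4/(s^2 + 4)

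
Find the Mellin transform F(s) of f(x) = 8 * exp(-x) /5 8 * gamma(s) /5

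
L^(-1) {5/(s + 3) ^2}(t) 5 * t * exp(-3 * t) 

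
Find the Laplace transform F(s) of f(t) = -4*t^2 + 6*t 6/s^2 - 8/s^3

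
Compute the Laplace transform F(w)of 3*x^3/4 9/(2*w^4)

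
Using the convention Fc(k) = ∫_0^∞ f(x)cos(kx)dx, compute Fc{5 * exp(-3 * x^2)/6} 5 * sqrt(3) * sqrt(pi) * exp(-k^2/12)/36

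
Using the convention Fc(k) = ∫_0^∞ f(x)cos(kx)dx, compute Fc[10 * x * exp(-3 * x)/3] 10 * (9 - k^2)/(3 * (k^2 + 9)^2)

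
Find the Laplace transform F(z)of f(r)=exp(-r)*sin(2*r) 2/((z + 1)^2 + 4)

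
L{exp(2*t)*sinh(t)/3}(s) 1/(3*((s - 2)^2 - 1))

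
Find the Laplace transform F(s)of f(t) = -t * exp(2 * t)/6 -1/(6 * (s - 2)^2)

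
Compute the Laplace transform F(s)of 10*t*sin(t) 20*s/(s^2 + 1)^2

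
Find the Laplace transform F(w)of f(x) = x w^(-2)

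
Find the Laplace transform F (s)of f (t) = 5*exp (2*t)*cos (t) 5*(s - 2)/ ( (s - 2)^2 + 1)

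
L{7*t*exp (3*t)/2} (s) 7/ (2*(s - 3)^2)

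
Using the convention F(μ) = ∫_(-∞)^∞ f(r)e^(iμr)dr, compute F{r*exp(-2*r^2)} sqrt(2)*I*sqrt(pi)*μ*exp(-μ^2/8)/8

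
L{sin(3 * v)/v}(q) atan(3/q)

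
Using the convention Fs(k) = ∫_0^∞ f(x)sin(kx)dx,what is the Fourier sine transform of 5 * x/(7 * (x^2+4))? 5 * pi * exp(-2 * k)/14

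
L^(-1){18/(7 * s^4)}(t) 3 * t^3/7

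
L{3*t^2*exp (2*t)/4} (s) 3/ (2*(s - 2)^3)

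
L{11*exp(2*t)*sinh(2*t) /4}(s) 11/(2*s*(s - 4) ) 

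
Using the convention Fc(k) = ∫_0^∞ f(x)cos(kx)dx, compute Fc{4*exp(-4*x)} 16/(k^2 + 16)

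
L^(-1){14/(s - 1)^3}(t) 7 * t^2 * exp(t)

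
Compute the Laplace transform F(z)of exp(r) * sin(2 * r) 2/((z - 1)^2 + 4)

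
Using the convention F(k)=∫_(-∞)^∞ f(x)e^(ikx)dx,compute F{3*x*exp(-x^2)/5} 3*I*sqrt(pi)*k*exp(-k^2/4)/10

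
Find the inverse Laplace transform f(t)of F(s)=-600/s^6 -5 * t^5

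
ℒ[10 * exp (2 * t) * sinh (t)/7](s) 10/ (7 * ( (s - 2)^2 - 1))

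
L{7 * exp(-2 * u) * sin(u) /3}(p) 7/(3 * ((p + 2) ^2 + 1) ) 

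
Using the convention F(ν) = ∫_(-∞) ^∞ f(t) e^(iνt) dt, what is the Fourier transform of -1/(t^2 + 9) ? -pi * exp(-3 * Abs(ν) ) /3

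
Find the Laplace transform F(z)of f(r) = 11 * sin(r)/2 11/(2 * (z^2 + 1))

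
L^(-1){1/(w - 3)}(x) exp(3*x)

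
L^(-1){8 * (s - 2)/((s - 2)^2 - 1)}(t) 8 * exp(2 * t) * cosh(t)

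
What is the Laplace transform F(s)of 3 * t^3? 18/s^4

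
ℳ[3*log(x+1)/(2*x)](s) -3*pi*csc(pi*s)/(2*s - 2)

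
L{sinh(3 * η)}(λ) 3/(λ^2 - 9)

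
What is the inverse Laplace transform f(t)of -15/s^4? -5 * t^3/2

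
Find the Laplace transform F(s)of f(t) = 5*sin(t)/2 5/(2*(s^2 + 1))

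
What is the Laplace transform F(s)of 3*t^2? 6/s^3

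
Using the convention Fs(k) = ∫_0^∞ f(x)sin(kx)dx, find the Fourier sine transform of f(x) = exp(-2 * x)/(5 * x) atan(k/2)/5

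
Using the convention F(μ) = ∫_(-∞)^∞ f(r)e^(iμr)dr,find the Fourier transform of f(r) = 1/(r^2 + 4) pi * exp(-2 * Abs(μ))/2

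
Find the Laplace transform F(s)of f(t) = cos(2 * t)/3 s/(3 * (s^2 + 4))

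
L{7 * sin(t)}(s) 7/(s^2 + 1)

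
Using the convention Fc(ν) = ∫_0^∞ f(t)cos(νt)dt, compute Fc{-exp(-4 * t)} -4/(ν^2 + 16)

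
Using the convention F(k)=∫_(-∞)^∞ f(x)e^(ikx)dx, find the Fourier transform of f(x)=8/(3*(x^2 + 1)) 8*pi*exp(-Abs(k))/3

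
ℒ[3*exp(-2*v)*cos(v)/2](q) 3*(q + 2)/(2*((q + 2)^2 + 1))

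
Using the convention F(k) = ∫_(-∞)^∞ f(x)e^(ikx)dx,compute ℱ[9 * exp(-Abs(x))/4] 9/(2 * (k^2 + 1))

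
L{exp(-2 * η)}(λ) 1/(λ+2)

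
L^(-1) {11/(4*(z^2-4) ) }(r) 11*sinh(2*r) /8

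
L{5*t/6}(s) 5/(6*s^2)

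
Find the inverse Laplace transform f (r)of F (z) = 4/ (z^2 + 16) sin (4*r)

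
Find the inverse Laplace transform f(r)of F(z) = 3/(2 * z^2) 3 * r/2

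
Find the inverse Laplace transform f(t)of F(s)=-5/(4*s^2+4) -5*sin(t)/4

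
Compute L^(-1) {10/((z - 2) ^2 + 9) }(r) 10 * exp(2 * r) * sin(3 * r) /3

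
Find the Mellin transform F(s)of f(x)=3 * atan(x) -3 * pi * sec(pi * s/2)/(2 * s)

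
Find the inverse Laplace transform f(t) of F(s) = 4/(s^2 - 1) 4*sinh(t) 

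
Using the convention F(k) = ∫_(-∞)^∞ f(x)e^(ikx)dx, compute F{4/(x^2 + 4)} 2*pi*exp(-2*Abs(k))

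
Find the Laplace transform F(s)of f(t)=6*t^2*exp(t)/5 12/(5*(s - 1)^3)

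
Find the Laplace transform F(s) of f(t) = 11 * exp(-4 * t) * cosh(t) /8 11 * (s + 4) /(8 * ((s + 4) ^2-1) ) 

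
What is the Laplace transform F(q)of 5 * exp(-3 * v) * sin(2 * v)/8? 5/(4 * ((q + 3)^2 + 4))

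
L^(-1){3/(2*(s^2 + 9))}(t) sin(3*t)/2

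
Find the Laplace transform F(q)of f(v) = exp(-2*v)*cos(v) (q + 2)/((q + 2)^2 + 1)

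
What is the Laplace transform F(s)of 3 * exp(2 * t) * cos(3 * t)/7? 3 * (s - 2)/(7 * ((s - 2)^2 + 9))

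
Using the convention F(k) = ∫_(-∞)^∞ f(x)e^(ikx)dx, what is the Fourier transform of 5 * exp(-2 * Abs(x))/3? 20/(3 * (k^2 + 4))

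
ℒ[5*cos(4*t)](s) 5*s/(s^2 + 16)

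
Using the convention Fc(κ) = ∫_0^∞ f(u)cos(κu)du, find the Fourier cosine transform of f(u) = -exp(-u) -1/(κ^2 + 1)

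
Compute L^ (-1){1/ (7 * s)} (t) 1/7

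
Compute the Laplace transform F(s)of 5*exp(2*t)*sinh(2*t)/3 10/(3*s*(s - 4))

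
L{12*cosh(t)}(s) 12*s/(s^2-1)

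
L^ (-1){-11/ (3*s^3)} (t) -11*t^2/6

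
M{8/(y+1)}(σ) 8*pi*csc(pi*σ)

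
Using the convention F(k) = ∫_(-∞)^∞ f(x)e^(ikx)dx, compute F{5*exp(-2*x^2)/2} 5*sqrt(2)*sqrt(pi)*exp(-k^2/8)/4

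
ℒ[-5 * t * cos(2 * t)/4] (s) 5 * (4 - s^2)/(4 * (s^2 + 4)^2)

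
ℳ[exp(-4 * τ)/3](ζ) gamma(ζ)/(3 * 4^ζ)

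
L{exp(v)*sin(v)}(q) 1/((q - 1)^2 + 1)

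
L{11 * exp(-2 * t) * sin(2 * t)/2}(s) 11/((s + 2)^2 + 4)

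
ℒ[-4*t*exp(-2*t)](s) -4/(s + 2)^2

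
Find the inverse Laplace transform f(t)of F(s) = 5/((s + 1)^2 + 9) 5*exp(-t)*sin(3*t)/3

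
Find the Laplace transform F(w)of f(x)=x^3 6/w^4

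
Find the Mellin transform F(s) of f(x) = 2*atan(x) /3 -pi*sec(pi*s/2) /(3*s) 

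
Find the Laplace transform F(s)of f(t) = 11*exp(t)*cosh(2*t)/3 11*(s - 1)/(3*((s - 1)^2 - 4))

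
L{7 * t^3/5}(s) 42/(5 * s^4)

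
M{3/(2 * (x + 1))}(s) 3 * pi * csc(pi * s)/2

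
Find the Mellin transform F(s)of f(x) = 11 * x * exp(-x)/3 11 * gamma(s + 1)/3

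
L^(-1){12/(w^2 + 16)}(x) 3*sin(4*x)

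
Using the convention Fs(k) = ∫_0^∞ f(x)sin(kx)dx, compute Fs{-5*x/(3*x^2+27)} -5*pi*exp(-3*k)/6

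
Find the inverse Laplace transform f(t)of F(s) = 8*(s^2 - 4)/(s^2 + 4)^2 8*t*cos(2*t)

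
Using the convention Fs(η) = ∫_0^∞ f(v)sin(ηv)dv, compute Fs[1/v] pi/2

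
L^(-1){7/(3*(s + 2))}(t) 7*exp(-2*t)/3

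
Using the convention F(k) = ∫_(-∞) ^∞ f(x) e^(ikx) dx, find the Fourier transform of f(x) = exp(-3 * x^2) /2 sqrt(3) * sqrt(pi) * exp(-k^2/12) /6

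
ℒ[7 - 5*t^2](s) 7/s - 10/s^3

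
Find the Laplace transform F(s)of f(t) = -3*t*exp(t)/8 -3/(8*(s - 1)^2)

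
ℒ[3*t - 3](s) 3/s^2 - 3/s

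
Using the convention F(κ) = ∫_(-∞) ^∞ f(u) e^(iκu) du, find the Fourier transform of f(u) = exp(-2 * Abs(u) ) 4/(κ^2 + 4) 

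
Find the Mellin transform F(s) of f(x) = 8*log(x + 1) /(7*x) -8*pi*csc(pi*s) /(7*s - 7) 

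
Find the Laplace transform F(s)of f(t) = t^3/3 2/s^4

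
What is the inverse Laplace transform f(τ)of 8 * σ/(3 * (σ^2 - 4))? 8 * cosh(2 * τ)/3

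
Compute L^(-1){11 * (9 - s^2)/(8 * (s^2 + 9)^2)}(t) -11 * t * cos(3 * t)/8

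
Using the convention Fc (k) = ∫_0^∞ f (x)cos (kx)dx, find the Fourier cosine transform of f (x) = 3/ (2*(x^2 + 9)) pi*exp (-3*k)/4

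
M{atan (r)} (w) -pi * sec (pi * w/2)/ (2 * w)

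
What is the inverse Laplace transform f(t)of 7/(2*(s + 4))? 7*exp(-4*t)/2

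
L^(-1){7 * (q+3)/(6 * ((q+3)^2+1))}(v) 7 * exp(-3 * v) * cos(v)/6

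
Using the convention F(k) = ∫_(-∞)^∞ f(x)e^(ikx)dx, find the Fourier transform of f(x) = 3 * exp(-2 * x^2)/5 3 * sqrt(2) * sqrt(pi) * exp(-k^2/8)/10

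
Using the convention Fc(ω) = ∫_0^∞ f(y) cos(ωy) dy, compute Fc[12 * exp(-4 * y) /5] 48/(5 * (ω^2 + 16) ) 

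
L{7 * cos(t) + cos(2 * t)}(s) 7 * s/(s^2 + 1) + s/(s^2 + 4)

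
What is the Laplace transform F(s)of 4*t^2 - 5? 8/s^3 - 5/s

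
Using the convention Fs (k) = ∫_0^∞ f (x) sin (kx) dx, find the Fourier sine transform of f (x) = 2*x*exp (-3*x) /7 12*k/ (7*(k^2 + 9) ^2) 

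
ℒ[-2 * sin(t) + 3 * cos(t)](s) 3 * s/(s^2 + 1) - 2/(s^2 + 1)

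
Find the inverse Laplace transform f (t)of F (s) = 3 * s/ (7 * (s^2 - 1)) 3 * cosh (t)/7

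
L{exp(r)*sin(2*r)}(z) 2/((z - 1)^2 + 4)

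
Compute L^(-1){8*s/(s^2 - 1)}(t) 8*cosh(t)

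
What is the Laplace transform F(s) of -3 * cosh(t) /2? -3 * s/(2 * s^2-2) 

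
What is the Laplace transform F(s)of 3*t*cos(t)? 3*(s^2 - 1)/(s^2 + 1)^2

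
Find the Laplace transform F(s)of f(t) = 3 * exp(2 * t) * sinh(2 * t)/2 3/(s * (s - 4))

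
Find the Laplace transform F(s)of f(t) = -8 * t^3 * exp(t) -48/(s - 1)^4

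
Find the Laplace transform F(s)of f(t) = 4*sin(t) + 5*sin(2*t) 4/(s^2 + 1) + 10/(s^2 + 4)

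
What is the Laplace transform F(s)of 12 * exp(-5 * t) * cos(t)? 12 * (s+5)/((s+5)^2+1)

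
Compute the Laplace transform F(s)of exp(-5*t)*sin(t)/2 1/(2*((s + 5)^2 + 1))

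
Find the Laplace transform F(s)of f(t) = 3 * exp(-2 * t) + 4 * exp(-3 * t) 3/(s + 2) + 4/(s + 3)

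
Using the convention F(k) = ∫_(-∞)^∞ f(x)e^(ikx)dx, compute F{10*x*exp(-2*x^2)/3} 5*sqrt(2)*I*sqrt(pi)*k*exp(-k^2/8)/12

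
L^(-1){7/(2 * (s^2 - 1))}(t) 7 * sinh(t)/2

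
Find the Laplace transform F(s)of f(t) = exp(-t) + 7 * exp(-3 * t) 7/(s + 3) + 1/(s + 1)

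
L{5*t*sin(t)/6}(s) 5*s/(3*(s^2 + 1)^2)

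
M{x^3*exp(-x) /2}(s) gamma(s+3) /2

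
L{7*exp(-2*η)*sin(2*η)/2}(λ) 7/((λ+2)^2+4)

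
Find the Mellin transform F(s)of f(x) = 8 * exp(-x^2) 4 * gamma(s/2)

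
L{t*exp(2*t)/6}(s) 1/(6*(s - 2)^2)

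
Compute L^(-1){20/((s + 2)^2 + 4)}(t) 10*exp(-2*t)*sin(2*t)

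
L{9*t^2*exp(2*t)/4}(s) 9/(2*(s - 2)^3)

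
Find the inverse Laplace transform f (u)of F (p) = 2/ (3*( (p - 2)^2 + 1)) 2*exp (2*u)*sin (u)/3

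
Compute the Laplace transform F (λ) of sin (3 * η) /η atan (3/λ) 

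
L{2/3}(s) 2/(3*s)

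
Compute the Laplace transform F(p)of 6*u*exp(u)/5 6/(5*(p - 1)^2)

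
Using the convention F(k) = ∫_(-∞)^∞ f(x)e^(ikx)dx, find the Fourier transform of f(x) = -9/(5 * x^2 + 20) -9 * pi * exp(-2 * Abs(k))/10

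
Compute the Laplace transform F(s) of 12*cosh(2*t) 12*s/(s^2-4) 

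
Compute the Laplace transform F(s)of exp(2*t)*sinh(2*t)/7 2/(7*s*(s - 4))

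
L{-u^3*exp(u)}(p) -6/(p - 1)^4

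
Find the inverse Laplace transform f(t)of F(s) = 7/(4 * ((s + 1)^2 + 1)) 7 * exp(-t) * sin(t)/4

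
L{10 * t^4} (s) 240/s^5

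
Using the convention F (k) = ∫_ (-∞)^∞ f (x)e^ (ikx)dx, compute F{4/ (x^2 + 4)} 2 * pi * exp (-2 * Abs (k))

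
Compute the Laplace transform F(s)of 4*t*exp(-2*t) 4/(s + 2)^2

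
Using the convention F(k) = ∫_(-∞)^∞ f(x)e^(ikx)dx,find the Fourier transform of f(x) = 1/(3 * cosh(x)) pi/(3 * cosh(pi * k/2))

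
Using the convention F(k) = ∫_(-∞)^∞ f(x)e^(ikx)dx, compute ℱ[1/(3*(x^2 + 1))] pi*exp(-Abs(k))/3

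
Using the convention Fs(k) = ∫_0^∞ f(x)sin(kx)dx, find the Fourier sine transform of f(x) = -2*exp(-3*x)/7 -2*k/(7*k^2 + 63)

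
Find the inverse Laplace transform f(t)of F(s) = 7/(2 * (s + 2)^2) 7 * t * exp(-2 * t)/2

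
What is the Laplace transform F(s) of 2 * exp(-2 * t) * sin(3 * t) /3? 2/((s + 2) ^2 + 9) 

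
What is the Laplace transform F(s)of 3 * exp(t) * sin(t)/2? 3/(2 * ((s - 1)^2 + 1))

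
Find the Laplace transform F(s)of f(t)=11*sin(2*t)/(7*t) 11*atan(2/s)/7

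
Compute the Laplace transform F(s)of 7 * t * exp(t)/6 7/(6 * (s - 1)^2)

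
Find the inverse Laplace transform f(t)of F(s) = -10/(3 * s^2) -10 * t/3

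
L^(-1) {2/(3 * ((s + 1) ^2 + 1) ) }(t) 2 * exp(-t) * sin(t) /3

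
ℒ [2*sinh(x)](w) 2/(w^2 - 1)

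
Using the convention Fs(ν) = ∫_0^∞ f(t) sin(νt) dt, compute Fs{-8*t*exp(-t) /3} -16*ν/(3*(ν^2 + 1) ^2) 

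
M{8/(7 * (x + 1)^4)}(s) 4 * gamma(s) * gamma(4 - s)/21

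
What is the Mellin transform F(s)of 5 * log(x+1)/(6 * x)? -5 * pi * csc(pi * s)/(6 * s - 6)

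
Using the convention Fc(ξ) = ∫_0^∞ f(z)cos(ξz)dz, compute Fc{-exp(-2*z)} -2/(ξ^2 + 4)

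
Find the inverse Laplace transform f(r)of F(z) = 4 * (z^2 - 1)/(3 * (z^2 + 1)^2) 4 * r * cos(r)/3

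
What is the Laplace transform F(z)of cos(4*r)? z/(z^2 + 16)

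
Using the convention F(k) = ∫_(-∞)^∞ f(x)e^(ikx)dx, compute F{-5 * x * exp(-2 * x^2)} -5 * sqrt(2) * I * sqrt(pi) * k * exp(-k^2/8)/8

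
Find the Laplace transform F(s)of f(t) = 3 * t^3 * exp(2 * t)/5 18/(5 * (s - 2)^4)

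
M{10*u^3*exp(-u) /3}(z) 10*gamma(z + 3) /3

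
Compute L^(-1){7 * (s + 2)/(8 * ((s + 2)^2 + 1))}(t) 7 * exp(-2 * t) * cos(t)/8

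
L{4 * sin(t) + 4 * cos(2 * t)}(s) 4/(s^2 + 1) + 4 * s/(s^2 + 4)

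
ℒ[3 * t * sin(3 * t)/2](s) 9 * s/(s^2 + 9)^2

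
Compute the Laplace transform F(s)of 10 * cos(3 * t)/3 10 * s/(3 * (s^2 + 9))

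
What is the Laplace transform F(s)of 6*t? 6/s^2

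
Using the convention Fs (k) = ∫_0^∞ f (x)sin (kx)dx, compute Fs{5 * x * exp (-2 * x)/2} 10 * k/ (k^2 + 4)^2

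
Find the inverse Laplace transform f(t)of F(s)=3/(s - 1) 3*exp(t)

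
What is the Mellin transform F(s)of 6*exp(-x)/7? 6*gamma(s)/7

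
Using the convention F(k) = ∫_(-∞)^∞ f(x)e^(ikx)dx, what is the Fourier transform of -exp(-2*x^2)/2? -sqrt(2)*sqrt(pi)*exp(-k^2/8)/4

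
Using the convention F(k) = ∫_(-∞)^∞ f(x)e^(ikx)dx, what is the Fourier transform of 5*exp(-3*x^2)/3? 5*sqrt(3)*sqrt(pi)*exp(-k^2/12)/9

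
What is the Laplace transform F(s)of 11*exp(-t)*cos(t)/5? 11*(s + 1)/(5*((s + 1)^2 + 1))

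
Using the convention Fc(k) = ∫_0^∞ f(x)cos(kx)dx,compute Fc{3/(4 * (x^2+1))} 3 * pi * exp(-k)/8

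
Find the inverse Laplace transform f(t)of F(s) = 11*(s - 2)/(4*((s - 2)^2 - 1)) 11*exp(2*t)*cosh(t)/4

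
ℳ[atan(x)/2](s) -pi*sec(pi*s/2)/(4*s)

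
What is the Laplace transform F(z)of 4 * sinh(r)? 4/(z^2 - 1)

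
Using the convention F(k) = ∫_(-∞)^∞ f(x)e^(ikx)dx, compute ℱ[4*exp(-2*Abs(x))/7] 16/(7*(k^2 + 4))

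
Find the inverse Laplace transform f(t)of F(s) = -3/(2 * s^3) -3 * t^2/4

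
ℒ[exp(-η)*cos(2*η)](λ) (λ + 1)/((λ + 1)^2 + 4)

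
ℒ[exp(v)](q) 1/(q - 1)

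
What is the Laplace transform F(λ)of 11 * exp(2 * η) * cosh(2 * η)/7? 11 * (λ - 2)/(7 * λ * (λ - 4))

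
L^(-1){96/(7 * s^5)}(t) 4 * t^4/7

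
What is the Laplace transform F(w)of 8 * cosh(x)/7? 8 * w/(7 * (w^2 - 1))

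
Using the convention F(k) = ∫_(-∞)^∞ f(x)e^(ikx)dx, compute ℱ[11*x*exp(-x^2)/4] 11*I*sqrt(pi)*k*exp(-k^2/4)/8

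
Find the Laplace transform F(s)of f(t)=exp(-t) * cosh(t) (s + 1)/(s * (s + 2))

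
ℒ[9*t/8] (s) 9/(8*s^2)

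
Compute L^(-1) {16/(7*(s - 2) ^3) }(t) 8*t^2*exp(2*t) /7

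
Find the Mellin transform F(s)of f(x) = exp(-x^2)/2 gamma(s/2)/4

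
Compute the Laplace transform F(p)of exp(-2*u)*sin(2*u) 2/((p + 2)^2 + 4)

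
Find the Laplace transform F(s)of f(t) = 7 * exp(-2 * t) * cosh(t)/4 7 * (s + 2)/(4 * ((s + 2)^2-1))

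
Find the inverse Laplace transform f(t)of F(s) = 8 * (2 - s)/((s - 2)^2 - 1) -8 * exp(2 * t) * cosh(t)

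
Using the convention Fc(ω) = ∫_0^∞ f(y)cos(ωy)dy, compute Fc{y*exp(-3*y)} (9 - ω^2)/(ω^2 + 9)^2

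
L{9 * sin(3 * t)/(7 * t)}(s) 9 * atan(3/s)/7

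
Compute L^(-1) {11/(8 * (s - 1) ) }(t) 11 * exp(t) /8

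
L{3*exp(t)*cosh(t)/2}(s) 3*(s - 1)/(2*s*(s - 2))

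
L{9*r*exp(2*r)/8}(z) 9/(8*(z - 2)^2)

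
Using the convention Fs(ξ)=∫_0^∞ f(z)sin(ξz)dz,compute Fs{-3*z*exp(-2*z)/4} -3*ξ/(ξ^2 + 4)^2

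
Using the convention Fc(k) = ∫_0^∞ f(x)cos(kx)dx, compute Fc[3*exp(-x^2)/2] 3*sqrt(pi)*exp(-k^2/4)/4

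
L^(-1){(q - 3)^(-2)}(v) v*exp(3*v)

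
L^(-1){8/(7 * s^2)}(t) 8 * t/7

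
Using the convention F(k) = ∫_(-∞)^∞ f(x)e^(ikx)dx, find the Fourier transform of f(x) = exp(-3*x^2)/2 sqrt(3)*sqrt(pi)*exp(-k^2/12)/6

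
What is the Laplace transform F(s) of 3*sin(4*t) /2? 6/(s^2+16) 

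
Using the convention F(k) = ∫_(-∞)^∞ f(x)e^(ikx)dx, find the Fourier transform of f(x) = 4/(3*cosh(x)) 4*pi/(3*cosh(pi*k/2))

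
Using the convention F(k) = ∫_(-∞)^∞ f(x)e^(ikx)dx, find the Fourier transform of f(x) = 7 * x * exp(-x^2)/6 7 * I * sqrt(pi) * k * exp(-k^2/4)/12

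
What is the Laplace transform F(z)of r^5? 120/z^6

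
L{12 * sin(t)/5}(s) 12/(5 * (s^2 + 1))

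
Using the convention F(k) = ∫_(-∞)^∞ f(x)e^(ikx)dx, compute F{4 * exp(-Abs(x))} 8/(k^2 + 1)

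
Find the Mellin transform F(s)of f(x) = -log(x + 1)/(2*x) pi*csc(pi*s)/(2*(s - 1))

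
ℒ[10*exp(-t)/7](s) 10/(7*(s + 1))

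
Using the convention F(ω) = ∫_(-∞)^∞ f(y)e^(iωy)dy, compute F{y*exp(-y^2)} I*sqrt(pi)*ω*exp(-ω^2/4)/2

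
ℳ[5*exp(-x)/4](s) 5*gamma(s)/4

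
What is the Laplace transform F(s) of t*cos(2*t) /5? (s^2 - 4) /(5*(s^2 + 4) ^2) 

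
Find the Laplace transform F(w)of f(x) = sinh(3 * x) 3/(w^2 - 9)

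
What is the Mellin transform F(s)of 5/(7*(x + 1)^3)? 5*pi*(s - 2)*(s - 1)/(14*sin(pi*s))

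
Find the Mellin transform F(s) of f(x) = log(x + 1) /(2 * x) -pi * csc(pi * s) /(2 * s - 2) 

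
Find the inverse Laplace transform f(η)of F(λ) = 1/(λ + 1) exp(-η)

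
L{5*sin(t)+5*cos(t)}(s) 5/(s^2+1)+5*s/(s^2+1)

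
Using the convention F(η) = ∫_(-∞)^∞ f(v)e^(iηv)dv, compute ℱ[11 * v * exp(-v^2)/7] 11 * I * sqrt(pi) * η * exp(-η^2/4)/14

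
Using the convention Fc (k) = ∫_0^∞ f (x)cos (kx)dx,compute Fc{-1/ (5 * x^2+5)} -pi * exp (-k)/10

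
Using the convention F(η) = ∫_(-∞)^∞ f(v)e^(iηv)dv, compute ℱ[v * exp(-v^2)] I * sqrt(pi) * η * exp(-η^2/4)/2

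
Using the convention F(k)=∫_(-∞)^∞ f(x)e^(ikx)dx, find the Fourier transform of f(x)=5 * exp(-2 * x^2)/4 5 * sqrt(2) * sqrt(pi) * exp(-k^2/8)/8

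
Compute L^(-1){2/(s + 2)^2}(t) 2*t*exp(-2*t)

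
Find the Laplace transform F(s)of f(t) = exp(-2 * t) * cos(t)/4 (s + 2)/(4 * ((s + 2)^2 + 1))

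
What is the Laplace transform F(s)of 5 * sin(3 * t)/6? 5/(2 * (s^2 + 9))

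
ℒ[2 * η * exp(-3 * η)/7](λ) 2/(7 * (λ + 3)^2)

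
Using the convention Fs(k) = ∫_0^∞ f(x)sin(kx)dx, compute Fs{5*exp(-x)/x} 5*atan(k)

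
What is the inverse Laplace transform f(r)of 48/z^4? 8 * r^3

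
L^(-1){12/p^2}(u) 12 * u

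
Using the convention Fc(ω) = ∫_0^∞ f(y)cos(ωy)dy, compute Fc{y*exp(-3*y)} (9 - ω^2)/(ω^2 + 9)^2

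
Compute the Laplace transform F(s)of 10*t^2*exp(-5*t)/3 20/(3*(s+5)^3)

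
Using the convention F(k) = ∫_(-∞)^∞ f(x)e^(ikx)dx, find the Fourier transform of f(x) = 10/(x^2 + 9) 10 * pi * exp(-3 * Abs(k))/3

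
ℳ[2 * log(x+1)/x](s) -2 * pi * csc(pi * s)/(s - 1)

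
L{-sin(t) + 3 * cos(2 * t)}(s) 3 * s/(s^2 + 4) - 1/(s^2 + 1)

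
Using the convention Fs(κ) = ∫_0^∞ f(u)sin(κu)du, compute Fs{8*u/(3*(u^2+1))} 4*pi*exp(-κ)/3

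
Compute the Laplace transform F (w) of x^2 2/w^3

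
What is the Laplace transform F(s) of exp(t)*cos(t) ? (s - 1) /((s - 1) ^2 + 1) 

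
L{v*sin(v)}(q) 2*q/(q^2 + 1)^2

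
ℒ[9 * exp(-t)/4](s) 9/(4 * (s+1))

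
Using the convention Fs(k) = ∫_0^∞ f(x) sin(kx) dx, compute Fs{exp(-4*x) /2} k/(2*(k^2 + 16) ) 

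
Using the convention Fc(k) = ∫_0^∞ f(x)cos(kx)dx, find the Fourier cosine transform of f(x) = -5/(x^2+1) -5*pi*exp(-k)/2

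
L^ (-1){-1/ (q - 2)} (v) -exp (2 * v)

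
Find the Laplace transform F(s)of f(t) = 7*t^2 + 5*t 14/s^3 + 5/s^2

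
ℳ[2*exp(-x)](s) 2*gamma(s)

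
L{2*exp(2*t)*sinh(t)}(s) 2/((s - 2)^2 - 1)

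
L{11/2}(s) 11/(2*s)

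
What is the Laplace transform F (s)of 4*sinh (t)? 4/ (s^2-1)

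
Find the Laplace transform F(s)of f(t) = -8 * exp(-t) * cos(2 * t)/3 8 * (-s - 1)/(3 * ((s + 1)^2 + 4))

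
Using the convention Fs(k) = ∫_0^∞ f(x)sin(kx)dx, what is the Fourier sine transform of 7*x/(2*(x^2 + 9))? 7*pi*exp(-3*k)/4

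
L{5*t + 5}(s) 5/s + 5/s^2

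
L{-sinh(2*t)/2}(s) -1/(s^2 - 4)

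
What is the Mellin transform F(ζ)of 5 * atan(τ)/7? -5 * pi * sec(pi * ζ/2)/(14 * ζ)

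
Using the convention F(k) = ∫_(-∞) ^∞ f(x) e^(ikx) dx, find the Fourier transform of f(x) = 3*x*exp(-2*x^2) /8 3*sqrt(2)*I*sqrt(pi)*k*exp(-k^2/8) /64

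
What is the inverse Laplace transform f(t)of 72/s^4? 12 * t^3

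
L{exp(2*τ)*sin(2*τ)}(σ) 2/((σ - 2)^2+4)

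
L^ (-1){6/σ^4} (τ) τ^3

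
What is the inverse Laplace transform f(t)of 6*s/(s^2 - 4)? 6*cosh(2*t)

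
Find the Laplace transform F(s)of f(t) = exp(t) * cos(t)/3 (s - 1)/(3 * ((s - 1)^2 + 1))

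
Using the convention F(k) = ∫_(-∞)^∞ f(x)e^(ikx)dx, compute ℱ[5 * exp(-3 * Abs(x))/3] 10/(k^2+9)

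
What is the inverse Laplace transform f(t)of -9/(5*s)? -9/5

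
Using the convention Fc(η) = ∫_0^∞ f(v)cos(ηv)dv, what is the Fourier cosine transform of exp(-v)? 1/(η^2+1)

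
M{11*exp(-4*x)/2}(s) 11*gamma(s)/(2*2^(2*s))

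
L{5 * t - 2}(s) 5/s^2 - 2/s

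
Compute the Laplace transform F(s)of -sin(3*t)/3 -1/(s^2 + 9)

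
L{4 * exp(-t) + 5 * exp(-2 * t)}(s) 4/(s + 1) + 5/(s + 2)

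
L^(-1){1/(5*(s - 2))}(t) exp(2*t)/5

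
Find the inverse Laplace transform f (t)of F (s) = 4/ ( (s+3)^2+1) 4 * exp (-3 * t) * sin (t)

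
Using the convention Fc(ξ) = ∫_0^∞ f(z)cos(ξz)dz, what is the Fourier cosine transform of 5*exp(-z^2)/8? 5*sqrt(pi)*exp(-ξ^2/4)/16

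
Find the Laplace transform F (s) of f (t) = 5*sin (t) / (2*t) 5*atan (1/s) /2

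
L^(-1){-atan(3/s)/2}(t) -sin(3 * t)/(2 * t)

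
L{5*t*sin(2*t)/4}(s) 5*s/(s^2+4)^2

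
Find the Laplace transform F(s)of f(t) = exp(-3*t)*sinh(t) 1/((s + 3)^2 - 1)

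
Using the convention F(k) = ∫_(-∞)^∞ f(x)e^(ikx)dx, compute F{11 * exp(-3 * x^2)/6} 11 * sqrt(3) * sqrt(pi) * exp(-k^2/12)/18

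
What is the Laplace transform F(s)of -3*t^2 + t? s^(-2) - 6/s^3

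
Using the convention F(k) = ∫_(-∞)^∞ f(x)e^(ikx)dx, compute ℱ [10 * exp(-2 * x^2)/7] 5 * sqrt(2) * sqrt(pi) * exp(-k^2/8)/7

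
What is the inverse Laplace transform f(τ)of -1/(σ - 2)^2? -τ*exp(2*τ)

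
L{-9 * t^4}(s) -216/s^5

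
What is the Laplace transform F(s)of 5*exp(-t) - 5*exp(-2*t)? 5/(s + 1) - 5/(s + 2)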